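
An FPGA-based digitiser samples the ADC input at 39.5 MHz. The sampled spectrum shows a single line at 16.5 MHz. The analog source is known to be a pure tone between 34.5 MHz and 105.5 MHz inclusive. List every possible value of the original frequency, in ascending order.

Frequencies that alias to 16.5 MHz are k·fs ± 16.5 MHz for integer k ≥ 0.
k=0: 16.5 MHz.
k=1: 23 MHz, 56 MHz.
k=2: 62.5 MHz, 95.5 MHz.
k=3: 102 MHz, 135 MHz.
k=4: 141.5 MHz, 174.5 MHz.
Within [34.5 MHz, 105.5 MHz]: 56 MHz, 62.5 MHz, 95.5 MHz, 102 MHz.

56 MHz, 62.5 MHz, 95.5 MHz, 102 MHz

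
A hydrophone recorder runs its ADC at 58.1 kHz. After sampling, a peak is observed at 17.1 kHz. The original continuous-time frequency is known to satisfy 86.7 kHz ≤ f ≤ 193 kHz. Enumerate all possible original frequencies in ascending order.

99.1 kHz, 133.3 kHz, 157.2 kHz, 191.4 kHz

Frequencies that alias to 17.1 kHz are k·fs ± 17.1 kHz for integer k ≥ 0.
k=0: 17.1 kHz.
k=1: 41 kHz, 75.2 kHz.
k=2: 99.1 kHz, 133.3 kHz.
k=3: 157.2 kHz, 191.4 kHz.
k=4: 215.3 kHz, 249.5 kHz.
Within [86.7 kHz, 193 kHz]: 99.1 kHz, 133.3 kHz, 157.2 kHz, 191.4 kHz.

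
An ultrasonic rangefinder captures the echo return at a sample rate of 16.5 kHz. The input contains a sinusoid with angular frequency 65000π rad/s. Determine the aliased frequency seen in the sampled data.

0.5 kHz

ω = 65000π rad/s → f = ω/(2π) = 32500 Hz = 32.5 kHz.
32.5 kHz mod fs = 16 kHz.
16 kHz > fs/2 = 8.25 kHz, folds to fs − 16 kHz = 0.5 kHz.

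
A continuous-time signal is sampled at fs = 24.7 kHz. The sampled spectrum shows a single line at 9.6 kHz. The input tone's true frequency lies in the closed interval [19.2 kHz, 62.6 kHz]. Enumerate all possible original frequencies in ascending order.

34.3 kHz, 39.8 kHz, 59 kHz

Frequencies that alias to 9.6 kHz are k·fs ± 9.6 kHz for integer k ≥ 0.
k=0: 9.6 kHz.
k=1: 15.1 kHz, 34.3 kHz.
k=2: 39.8 kHz, 59 kHz.
k=3: 64.5 kHz, 83.7 kHz.
Within [19.2 kHz, 62.6 kHz]: 34.3 kHz, 39.8 kHz, 59 kHz.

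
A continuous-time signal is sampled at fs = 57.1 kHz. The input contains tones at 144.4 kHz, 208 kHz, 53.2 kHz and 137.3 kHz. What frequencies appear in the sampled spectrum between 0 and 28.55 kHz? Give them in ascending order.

fs/2 = 28.55 kHz.
144.4 kHz mod fs = 30.2 kHz.
30.2 kHz > fs/2 = 28.55 kHz, folds to fs − 30.2 kHz = 26.9 kHz.
208 kHz mod fs = 36.7 kHz.
36.7 kHz > fs/2 = 28.55 kHz, folds to fs − 36.7 kHz = 20.4 kHz.
53.2 kHz > fs/2 = 28.55 kHz, folds to fs − 53.2 kHz = 3.9 kHz.
137.3 kHz mod fs = 23.1 kHz.
23.1 kHz ≤ fs/2 = 28.55 kHz, appears at 23.1 kHz.
Distinct values: {3.9 kHz, 20.4 kHz, 23.1 kHz, 26.9 kHz}.

3.9 kHz, 20.4 kHz, 23.1 kHz, 26.9 kHz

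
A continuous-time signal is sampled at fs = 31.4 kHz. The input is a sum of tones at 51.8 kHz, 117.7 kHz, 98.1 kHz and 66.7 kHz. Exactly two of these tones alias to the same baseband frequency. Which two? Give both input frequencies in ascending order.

66.7 kHz, 98.1 kHz

fs/2 = 15.7 kHz.
51.8 kHz mod fs = 20.4 kHz.
20.4 kHz > fs/2 = 15.7 kHz, folds to fs − 20.4 kHz = 11 kHz.
117.7 kHz mod fs = 23.5 kHz.
23.5 kHz > fs/2 = 15.7 kHz, folds to fs − 23.5 kHz = 7.9 kHz.
98.1 kHz mod fs = 3.9 kHz.
3.9 kHz ≤ fs/2 = 15.7 kHz, appears at 3.9 kHz.
66.7 kHz mod fs = 3.9 kHz.
3.9 kHz ≤ fs/2 = 15.7 kHz, appears at 3.9 kHz.
66.7 kHz and 98.1 kHz both map to 3.9 kHz.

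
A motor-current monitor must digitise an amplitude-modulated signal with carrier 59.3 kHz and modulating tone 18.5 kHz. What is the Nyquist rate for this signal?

155.6 kHz

AM sidebands sit at fc ± fm = 40.8 kHz and 77.8 kHz.
Highest-frequency component: 77.8 kHz.
Nyquist rate = 2 × 77.8 kHz = 155.6 kHz.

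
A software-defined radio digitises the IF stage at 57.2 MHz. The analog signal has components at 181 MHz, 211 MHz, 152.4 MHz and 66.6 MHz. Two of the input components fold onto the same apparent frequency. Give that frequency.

9.4 MHz

fs/2 = 28.6 MHz.
181 MHz mod fs = 9.4 MHz.
9.4 MHz ≤ fs/2 = 28.6 MHz, appears at 9.4 MHz.
211 MHz mod fs = 39.4 MHz.
39.4 MHz > fs/2 = 28.6 MHz, folds to fs − 39.4 MHz = 17.8 MHz.
152.4 MHz mod fs = 38 MHz.
38 MHz > fs/2 = 28.6 MHz, folds to fs − 38 MHz = 19.2 MHz.
66.6 MHz mod fs = 9.4 MHz.
9.4 MHz ≤ fs/2 = 28.6 MHz, appears at 9.4 MHz.
66.6 MHz and 181 MHz both map to 9.4 MHz.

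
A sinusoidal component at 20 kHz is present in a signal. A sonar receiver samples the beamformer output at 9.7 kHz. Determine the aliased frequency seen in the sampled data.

20 kHz mod fs = 0.6 kHz.
0.6 kHz ≤ fs/2 = 4.85 kHz, appears at 0.6 kHz.

0.6 kHz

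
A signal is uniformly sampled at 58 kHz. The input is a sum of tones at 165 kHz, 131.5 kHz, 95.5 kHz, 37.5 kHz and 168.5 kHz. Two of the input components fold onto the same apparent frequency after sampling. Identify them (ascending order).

37.5 kHz, 95.5 kHz

fs/2 = 29 kHz.
165 kHz mod fs = 49 kHz.
49 kHz > fs/2 = 29 kHz, folds to fs − 49 kHz = 9 kHz.
131.5 kHz mod fs = 15.5 kHz.
15.5 kHz ≤ fs/2 = 29 kHz, appears at 15.5 kHz.
95.5 kHz mod fs = 37.5 kHz.
37.5 kHz > fs/2 = 29 kHz, folds to fs − 37.5 kHz = 20.5 kHz.
37.5 kHz > fs/2 = 29 kHz, folds to fs − 37.5 kHz = 20.5 kHz.
168.5 kHz mod fs = 52.5 kHz.
52.5 kHz > fs/2 = 29 kHz, folds to fs − 52.5 kHz = 5.5 kHz.
37.5 kHz and 95.5 kHz both map to 20.5 kHz.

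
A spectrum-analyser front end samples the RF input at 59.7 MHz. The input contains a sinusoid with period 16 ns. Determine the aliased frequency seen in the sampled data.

T = 16 ns → f = 1/T = 62.5 MHz.
62.5 MHz mod fs = 2.8 MHz.
2.8 MHz ≤ fs/2 = 29.85 MHz, appears at 2.8 MHz.

2.8 MHz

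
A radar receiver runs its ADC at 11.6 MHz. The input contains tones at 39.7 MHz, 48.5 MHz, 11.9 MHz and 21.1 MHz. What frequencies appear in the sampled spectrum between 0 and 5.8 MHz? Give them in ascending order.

fs/2 = 5.8 MHz.
39.7 MHz mod fs = 4.9 MHz.
4.9 MHz ≤ fs/2 = 5.8 MHz, appears at 4.9 MHz.
48.5 MHz mod fs = 2.1 MHz.
2.1 MHz ≤ fs/2 = 5.8 MHz, appears at 2.1 MHz.
11.9 MHz mod fs = 0.3 MHz.
0.3 MHz ≤ fs/2 = 5.8 MHz, appears at 0.3 MHz.
21.1 MHz mod fs = 9.5 MHz.
9.5 MHz > fs/2 = 5.8 MHz, folds to fs − 9.5 MHz = 2.1 MHz.
Distinct values: {0.3 MHz, 2.1 MHz, 4.9 MHz}.

0.3 MHz, 2.1 MHz, 4.9 MHz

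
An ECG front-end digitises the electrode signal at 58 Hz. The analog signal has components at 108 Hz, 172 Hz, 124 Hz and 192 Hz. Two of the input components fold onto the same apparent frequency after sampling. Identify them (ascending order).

fs/2 = 29 Hz.
108 Hz mod fs = 50 Hz.
50 Hz > fs/2 = 29 Hz, folds to fs − 50 Hz = 8 Hz.
172 Hz mod fs = 56 Hz.
56 Hz > fs/2 = 29 Hz, folds to fs − 56 Hz = 2 Hz.
124 Hz mod fs = 8 Hz.
8 Hz ≤ fs/2 = 29 Hz, appears at 8 Hz.
192 Hz mod fs = 18 Hz.
18 Hz ≤ fs/2 = 29 Hz, appears at 18 Hz.
108 Hz and 124 Hz both map to 8 Hz.

108 Hz, 124 Hz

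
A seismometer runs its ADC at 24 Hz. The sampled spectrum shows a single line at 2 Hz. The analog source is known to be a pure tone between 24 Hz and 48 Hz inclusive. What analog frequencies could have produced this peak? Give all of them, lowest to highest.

Frequencies that alias to 2 Hz are k·fs ± 2 Hz for integer k ≥ 0.
k=0: 2 Hz.
k=1: 22 Hz, 26 Hz.
k=2: 46 Hz, 50 Hz.
k=3: 70 Hz, 74 Hz.
Within [24 Hz, 48 Hz]: 26 Hz, 46 Hz.

26 Hz, 46 Hz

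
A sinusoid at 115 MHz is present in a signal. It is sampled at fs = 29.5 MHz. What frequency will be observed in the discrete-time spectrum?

3 MHz

115 MHz mod fs = 26.5 MHz.
26.5 MHz > fs/2 = 14.75 MHz, folds to fs − 26.5 MHz = 3 MHz.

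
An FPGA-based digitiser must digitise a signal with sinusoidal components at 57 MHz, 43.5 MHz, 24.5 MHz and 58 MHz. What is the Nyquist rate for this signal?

116 MHz

Highest-frequency component: 58 MHz.
Nyquist rate = 2 × 58 MHz = 116 MHz.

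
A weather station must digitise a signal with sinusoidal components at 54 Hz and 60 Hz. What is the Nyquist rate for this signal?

120 Hz

Highest-frequency component: 60 Hz.
Nyquist rate = 2 × 60 Hz = 120 Hz.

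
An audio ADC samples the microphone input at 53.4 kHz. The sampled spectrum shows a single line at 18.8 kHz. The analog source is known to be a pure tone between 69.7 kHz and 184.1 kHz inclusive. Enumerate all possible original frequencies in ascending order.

Frequencies that alias to 18.8 kHz are k·fs ± 18.8 kHz for integer k ≥ 0.
k=0: 18.8 kHz.
k=1: 34.6 kHz, 72.2 kHz.
k=2: 88 kHz, 125.6 kHz.
k=3: 141.4 kHz, 179 kHz.
k=4: 194.8 kHz, 232.4 kHz.
Within [69.7 kHz, 184.1 kHz]: 72.2 kHz, 88 kHz, 125.6 kHz, 141.4 kHz, 179 kHz.

72.2 kHz, 88 kHz, 125.6 kHz, 141.4 kHz, 179 kHz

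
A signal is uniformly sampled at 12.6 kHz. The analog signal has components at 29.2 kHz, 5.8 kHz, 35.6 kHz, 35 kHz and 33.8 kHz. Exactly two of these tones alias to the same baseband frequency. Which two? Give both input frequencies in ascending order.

fs/2 = 6.3 kHz.
29.2 kHz mod fs = 4 kHz.
4 kHz ≤ fs/2 = 6.3 kHz, appears at 4 kHz.
5.8 kHz ≤ fs/2 = 6.3 kHz, passes unchanged.
35.6 kHz mod fs = 10.4 kHz.
10.4 kHz > fs/2 = 6.3 kHz, folds to fs − 10.4 kHz = 2.2 kHz.
35 kHz mod fs = 9.8 kHz.
9.8 kHz > fs/2 = 6.3 kHz, folds to fs − 9.8 kHz = 2.8 kHz.
33.8 kHz mod fs = 8.6 kHz.
8.6 kHz > fs/2 = 6.3 kHz, folds to fs − 8.6 kHz = 4 kHz.
29.2 kHz and 33.8 kHz both map to 4 kHz.

29.2 kHz, 33.8 kHz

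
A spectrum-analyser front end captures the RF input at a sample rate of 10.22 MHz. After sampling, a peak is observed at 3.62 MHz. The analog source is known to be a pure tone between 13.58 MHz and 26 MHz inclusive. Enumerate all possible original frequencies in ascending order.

Frequencies that alias to 3.62 MHz are k·fs ± 3.62 MHz for integer k ≥ 0.
k=0: 3.62 MHz.
k=1: 6.6 MHz, 13.84 MHz.
k=2: 16.82 MHz, 24.06 MHz.
k=3: 27.04 MHz, 34.28 MHz.
Within [13.58 MHz, 26 MHz]: 13.84 MHz, 16.82 MHz, 24.06 MHz.

13.84 MHz, 16.82 MHz, 24.06 MHz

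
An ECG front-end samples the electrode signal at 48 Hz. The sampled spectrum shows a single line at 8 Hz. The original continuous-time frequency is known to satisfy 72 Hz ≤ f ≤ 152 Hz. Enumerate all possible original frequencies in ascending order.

88 Hz, 104 Hz, 136 Hz, 152 Hz

Frequencies that alias to 8 Hz are k·fs ± 8 Hz for integer k ≥ 0.
k=0: 8 Hz.
k=1: 40 Hz, 56 Hz.
k=2: 88 Hz, 104 Hz.
k=3: 136 Hz, 152 Hz.
k=4: 184 Hz, 200 Hz.
Within [72 Hz, 152 Hz]: 88 Hz, 104 Hz, 136 Hz, 152 Hz.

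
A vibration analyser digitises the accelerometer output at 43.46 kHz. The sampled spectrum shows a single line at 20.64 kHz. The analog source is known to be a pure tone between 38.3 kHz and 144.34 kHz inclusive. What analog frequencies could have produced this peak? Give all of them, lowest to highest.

Frequencies that alias to 20.64 kHz are k·fs ± 20.64 kHz for integer k ≥ 0.
k=0: 20.64 kHz.
k=1: 22.82 kHz, 64.1 kHz.
k=2: 66.28 kHz, 107.56 kHz.
k=3: 109.74 kHz, 151.02 kHz.
k=4: 153.2 kHz, 194.48 kHz.
Within [38.3 kHz, 144.34 kHz]: 64.1 kHz, 66.28 kHz, 107.56 kHz, 109.74 kHz.

64.1 kHz, 66.28 kHz, 107.56 kHz, 109.74 kHz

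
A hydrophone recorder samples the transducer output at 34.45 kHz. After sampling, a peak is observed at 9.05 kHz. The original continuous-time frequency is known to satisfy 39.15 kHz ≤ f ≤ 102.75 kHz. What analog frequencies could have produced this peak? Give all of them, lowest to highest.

43.5 kHz, 59.85 kHz, 77.95 kHz, 94.3 kHz

Frequencies that alias to 9.05 kHz are k·fs ± 9.05 kHz for integer k ≥ 0.
k=0: 9.05 kHz.
k=1: 25.4 kHz, 43.5 kHz.
k=2: 59.85 kHz, 77.95 kHz.
k=3: 94.3 kHz, 112.4 kHz.
k=4: 128.75 kHz, 146.85 kHz.
Within [39.15 kHz, 102.75 kHz]: 43.5 kHz, 59.85 kHz, 77.95 kHz, 94.3 kHz.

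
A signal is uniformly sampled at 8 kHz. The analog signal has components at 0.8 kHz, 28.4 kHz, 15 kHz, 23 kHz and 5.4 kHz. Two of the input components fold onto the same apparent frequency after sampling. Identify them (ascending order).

15 kHz, 23 kHz

fs/2 = 4 kHz.
0.8 kHz ≤ fs/2 = 4 kHz, passes unchanged.
28.4 kHz mod fs = 4.4 kHz.
4.4 kHz > fs/2 = 4 kHz, folds to fs − 4.4 kHz = 3.6 kHz.
15 kHz mod fs = 7 kHz.
7 kHz > fs/2 = 4 kHz, folds to fs − 7 kHz = 1 kHz.
23 kHz mod fs = 7 kHz.
7 kHz > fs/2 = 4 kHz, folds to fs − 7 kHz = 1 kHz.
5.4 kHz > fs/2 = 4 kHz, folds to fs − 5.4 kHz = 2.6 kHz.
15 kHz and 23 kHz both map to 1 kHz.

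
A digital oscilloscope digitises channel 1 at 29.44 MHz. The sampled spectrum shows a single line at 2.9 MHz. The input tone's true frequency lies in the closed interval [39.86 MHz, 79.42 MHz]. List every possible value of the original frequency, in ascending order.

55.98 MHz, 61.78 MHz

Frequencies that alias to 2.9 MHz are k·fs ± 2.9 MHz for integer k ≥ 0.
k=0: 2.9 MHz.
k=1: 26.54 MHz, 32.34 MHz.
k=2: 55.98 MHz, 61.78 MHz.
k=3: 85.42 MHz, 91.22 MHz.
Within [39.86 MHz, 79.42 MHz]: 55.98 MHz, 61.78 MHz.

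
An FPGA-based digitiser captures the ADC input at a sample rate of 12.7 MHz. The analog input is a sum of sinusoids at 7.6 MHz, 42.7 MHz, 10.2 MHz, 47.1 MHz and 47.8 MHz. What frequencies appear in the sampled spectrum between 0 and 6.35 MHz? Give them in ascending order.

2.5 MHz, 3 MHz, 3.7 MHz, 4.6 MHz, 5.1 MHz

fs/2 = 6.35 MHz.
7.6 MHz > fs/2 = 6.35 MHz, folds to fs − 7.6 MHz = 5.1 MHz.
42.7 MHz mod fs = 4.6 MHz.
4.6 MHz ≤ fs/2 = 6.35 MHz, appears at 4.6 MHz.
10.2 MHz > fs/2 = 6.35 MHz, folds to fs − 10.2 MHz = 2.5 MHz.
47.1 MHz mod fs = 9 MHz.
9 MHz > fs/2 = 6.35 MHz, folds to fs − 9 MHz = 3.7 MHz.
47.8 MHz mod fs = 9.7 MHz.
9.7 MHz > fs/2 = 6.35 MHz, folds to fs − 9.7 MHz = 3 MHz.
Distinct values: {2.5 MHz, 3 MHz, 3.7 MHz, 4.6 MHz, 5.1 MHz}.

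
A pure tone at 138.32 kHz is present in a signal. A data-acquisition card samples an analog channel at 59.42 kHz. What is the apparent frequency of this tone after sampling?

19.48 kHz

138.32 kHz mod fs = 19.48 kHz.
19.48 kHz ≤ fs/2 = 29.71 kHz, appears at 19.48 kHz.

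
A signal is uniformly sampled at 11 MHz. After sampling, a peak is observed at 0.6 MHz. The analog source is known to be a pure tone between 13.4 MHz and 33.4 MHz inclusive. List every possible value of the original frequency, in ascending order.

21.4 MHz, 22.6 MHz, 32.4 MHz

Frequencies that alias to 0.6 MHz are k·fs ± 0.6 MHz for integer k ≥ 0.
k=0: 0.6 MHz.
k=1: 10.4 MHz, 11.6 MHz.
k=2: 21.4 MHz, 22.6 MHz.
k=3: 32.4 MHz, 33.6 MHz.
k=4: 43.4 MHz, 44.6 MHz.
Within [13.4 MHz, 33.4 MHz]: 21.4 MHz, 22.6 MHz, 32.4 MHz.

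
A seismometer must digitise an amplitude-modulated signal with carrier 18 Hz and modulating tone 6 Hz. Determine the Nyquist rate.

AM sidebands sit at fc ± fm = 12 Hz and 24 Hz.
Highest-frequency component: 24 Hz.
Nyquist rate = 2 × 24 Hz = 48 Hz.

48 Hz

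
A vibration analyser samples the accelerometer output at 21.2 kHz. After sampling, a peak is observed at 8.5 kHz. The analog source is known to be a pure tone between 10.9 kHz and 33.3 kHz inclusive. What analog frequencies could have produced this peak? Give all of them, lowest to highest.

12.7 kHz, 29.7 kHz

Frequencies that alias to 8.5 kHz are k·fs ± 8.5 kHz for integer k ≥ 0.
k=0: 8.5 kHz.
k=1: 12.7 kHz, 29.7 kHz.
k=2: 33.9 kHz, 50.9 kHz.
Within [10.9 kHz, 33.3 kHz]: 12.7 kHz, 29.7 kHz.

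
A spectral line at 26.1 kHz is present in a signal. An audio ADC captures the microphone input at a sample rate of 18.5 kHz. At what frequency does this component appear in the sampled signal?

26.1 kHz mod fs = 7.6 kHz.
7.6 kHz ≤ fs/2 = 9.25 kHz, appears at 7.6 kHz.

7.6 kHz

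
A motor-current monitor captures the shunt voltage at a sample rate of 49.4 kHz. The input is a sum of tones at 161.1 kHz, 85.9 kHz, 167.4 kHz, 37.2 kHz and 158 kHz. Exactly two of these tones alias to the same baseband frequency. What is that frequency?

fs/2 = 24.7 kHz.
161.1 kHz mod fs = 12.9 kHz.
12.9 kHz ≤ fs/2 = 24.7 kHz, appears at 12.9 kHz.
85.9 kHz mod fs = 36.5 kHz.
36.5 kHz > fs/2 = 24.7 kHz, folds to fs − 36.5 kHz = 12.9 kHz.
167.4 kHz mod fs = 19.2 kHz.
19.2 kHz ≤ fs/2 = 24.7 kHz, appears at 19.2 kHz.
37.2 kHz > fs/2 = 24.7 kHz, folds to fs − 37.2 kHz = 12.2 kHz.
158 kHz mod fs = 9.8 kHz.
9.8 kHz ≤ fs/2 = 24.7 kHz, appears at 9.8 kHz.
85.9 kHz and 161.1 kHz both map to 12.9 kHz.

12.9 kHz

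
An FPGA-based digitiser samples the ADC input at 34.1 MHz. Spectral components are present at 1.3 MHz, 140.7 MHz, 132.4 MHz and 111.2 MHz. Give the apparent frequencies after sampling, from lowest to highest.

1.3 MHz, 4 MHz, 4.3 MHz, 8.9 MHz

fs/2 = 17.05 MHz.
1.3 MHz ≤ fs/2 = 17.05 MHz, passes unchanged.
140.7 MHz mod fs = 4.3 MHz.
4.3 MHz ≤ fs/2 = 17.05 MHz, appears at 4.3 MHz.
132.4 MHz mod fs = 30.1 MHz.
30.1 MHz > fs/2 = 17.05 MHz, folds to fs − 30.1 MHz = 4 MHz.
111.2 MHz mod fs = 8.9 MHz.
8.9 MHz ≤ fs/2 = 17.05 MHz, appears at 8.9 MHz.
Distinct values: {1.3 MHz, 4 MHz, 4.3 MHz, 8.9 MHz}.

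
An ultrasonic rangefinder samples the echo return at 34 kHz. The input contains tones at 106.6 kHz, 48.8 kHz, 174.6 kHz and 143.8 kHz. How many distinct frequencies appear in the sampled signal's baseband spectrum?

3

fs/2 = 17 kHz.
106.6 kHz mod fs = 4.6 kHz.
4.6 kHz ≤ fs/2 = 17 kHz, appears at 4.6 kHz.
48.8 kHz mod fs = 14.8 kHz.
14.8 kHz ≤ fs/2 = 17 kHz, appears at 14.8 kHz.
174.6 kHz mod fs = 4.6 kHz.
4.6 kHz ≤ fs/2 = 17 kHz, appears at 4.6 kHz.
143.8 kHz mod fs = 7.8 kHz.
7.8 kHz ≤ fs/2 = 17 kHz, appears at 7.8 kHz.
Distinct values: {4.6 kHz, 7.8 kHz, 14.8 kHz} → 3.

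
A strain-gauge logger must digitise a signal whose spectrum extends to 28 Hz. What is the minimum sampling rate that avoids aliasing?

Nyquist rate = 2 × 28 Hz = 56 Hz.

56 Hz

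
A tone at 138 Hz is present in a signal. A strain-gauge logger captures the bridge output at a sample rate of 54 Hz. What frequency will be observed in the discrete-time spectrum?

138 Hz mod fs = 30 Hz.
30 Hz > fs/2 = 27 Hz, folds to fs − 30 Hz = 24 Hz.

24 Hz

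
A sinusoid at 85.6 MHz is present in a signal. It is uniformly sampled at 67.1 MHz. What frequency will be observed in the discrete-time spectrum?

85.6 MHz mod fs = 18.5 MHz.
18.5 MHz ≤ fs/2 = 33.55 MHz, appears at 18.5 MHz.

18.5 MHz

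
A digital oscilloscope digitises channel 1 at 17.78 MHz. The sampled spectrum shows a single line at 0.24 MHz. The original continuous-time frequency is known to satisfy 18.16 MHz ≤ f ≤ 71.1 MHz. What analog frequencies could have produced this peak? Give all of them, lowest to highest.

Frequencies that alias to 0.24 MHz are k·fs ± 0.24 MHz for integer k ≥ 0.
k=0: 0.24 MHz.
k=1: 17.54 MHz, 18.02 MHz.
k=2: 35.32 MHz, 35.8 MHz.
k=3: 53.1 MHz, 53.58 MHz.
k=4: 70.88 MHz, 71.36 MHz.
k=5: 88.66 MHz, 89.14 MHz.
Within [18.16 MHz, 71.1 MHz]: 35.32 MHz, 35.8 MHz, 53.1 MHz, 53.58 MHz, 70.88 MHz.

35.32 MHz, 35.8 MHz, 53.1 MHz, 53.58 MHz, 70.88 MHz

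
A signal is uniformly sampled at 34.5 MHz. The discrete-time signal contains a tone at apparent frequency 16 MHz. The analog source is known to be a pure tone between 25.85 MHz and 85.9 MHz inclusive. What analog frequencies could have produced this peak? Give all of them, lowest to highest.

50.5 MHz, 53 MHz, 85 MHz

Frequencies that alias to 16 MHz are k·fs ± 16 MHz for integer k ≥ 0.
k=0: 16 MHz.
k=1: 18.5 MHz, 50.5 MHz.
k=2: 53 MHz, 85 MHz.
k=3: 87.5 MHz, 119.5 MHz.
Within [25.85 MHz, 85.9 MHz]: 50.5 MHz, 53 MHz, 85 MHz.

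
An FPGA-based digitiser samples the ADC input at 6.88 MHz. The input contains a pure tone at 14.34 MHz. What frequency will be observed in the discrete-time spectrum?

0.58 MHz

14.34 MHz mod fs = 0.58 MHz.
0.58 MHz ≤ fs/2 = 3.44 MHz, appears at 0.58 MHz.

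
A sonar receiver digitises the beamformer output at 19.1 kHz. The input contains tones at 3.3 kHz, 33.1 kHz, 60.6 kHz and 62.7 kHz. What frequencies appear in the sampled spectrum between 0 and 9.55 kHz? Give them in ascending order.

3.3 kHz, 5.1 kHz, 5.4 kHz

fs/2 = 9.55 kHz.
3.3 kHz ≤ fs/2 = 9.55 kHz, passes unchanged.
33.1 kHz mod fs = 14 kHz.
14 kHz > fs/2 = 9.55 kHz, folds to fs − 14 kHz = 5.1 kHz.
60.6 kHz mod fs = 3.3 kHz.
3.3 kHz ≤ fs/2 = 9.55 kHz, appears at 3.3 kHz.
62.7 kHz mod fs = 5.4 kHz.
5.4 kHz ≤ fs/2 = 9.55 kHz, appears at 5.4 kHz.
Distinct values: {3.3 kHz, 5.1 kHz, 5.4 kHz}.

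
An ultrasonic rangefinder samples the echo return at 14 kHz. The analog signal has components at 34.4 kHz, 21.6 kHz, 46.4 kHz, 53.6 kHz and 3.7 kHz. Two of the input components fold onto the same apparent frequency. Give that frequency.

6.4 kHz

fs/2 = 7 kHz.
34.4 kHz mod fs = 6.4 kHz.
6.4 kHz ≤ fs/2 = 7 kHz, appears at 6.4 kHz.
21.6 kHz mod fs = 7.6 kHz.
7.6 kHz > fs/2 = 7 kHz, folds to fs − 7.6 kHz = 6.4 kHz.
46.4 kHz mod fs = 4.4 kHz.
4.4 kHz ≤ fs/2 = 7 kHz, appears at 4.4 kHz.
53.6 kHz mod fs = 11.6 kHz.
11.6 kHz > fs/2 = 7 kHz, folds to fs − 11.6 kHz = 2.4 kHz.
3.7 kHz ≤ fs/2 = 7 kHz, passes unchanged.
21.6 kHz and 34.4 kHz both map to 6.4 kHz.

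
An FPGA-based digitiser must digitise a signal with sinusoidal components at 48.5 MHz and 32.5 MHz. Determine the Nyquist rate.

97 MHz

Highest-frequency component: 48.5 MHz.
Nyquist rate = 2 × 48.5 MHz = 97 MHz.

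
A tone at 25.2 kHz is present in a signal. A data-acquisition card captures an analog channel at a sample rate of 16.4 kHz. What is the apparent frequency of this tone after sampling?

7.6 kHz

25.2 kHz mod fs = 8.8 kHz.
8.8 kHz > fs/2 = 8.2 kHz, folds to fs − 8.8 kHz = 7.6 kHz.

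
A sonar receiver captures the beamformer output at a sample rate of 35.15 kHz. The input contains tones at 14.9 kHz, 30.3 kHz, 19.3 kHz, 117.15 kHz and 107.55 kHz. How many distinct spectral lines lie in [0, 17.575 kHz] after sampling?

fs/2 = 17.575 kHz.
14.9 kHz ≤ fs/2 = 17.575 kHz, passes unchanged.
30.3 kHz > fs/2 = 17.575 kHz, folds to fs − 30.3 kHz = 4.85 kHz.
19.3 kHz > fs/2 = 17.575 kHz, folds to fs − 19.3 kHz = 15.85 kHz.
117.15 kHz mod fs = 11.7 kHz.
11.7 kHz ≤ fs/2 = 17.575 kHz, appears at 11.7 kHz.
107.55 kHz mod fs = 2.1 kHz.
2.1 kHz ≤ fs/2 = 17.575 kHz, appears at 2.1 kHz.
Distinct values: {2.1 kHz, 4.85 kHz, 11.7 kHz, 14.9 kHz, 15.85 kHz} → 5.

5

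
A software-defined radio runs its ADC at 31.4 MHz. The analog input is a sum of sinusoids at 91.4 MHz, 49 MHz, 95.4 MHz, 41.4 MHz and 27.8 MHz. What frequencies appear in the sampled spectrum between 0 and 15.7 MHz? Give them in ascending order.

1.2 MHz, 2.8 MHz, 3.6 MHz, 10 MHz, 13.8 MHz

fs/2 = 15.7 MHz.
91.4 MHz mod fs = 28.6 MHz.
28.6 MHz > fs/2 = 15.7 MHz, folds to fs − 28.6 MHz = 2.8 MHz.
49 MHz mod fs = 17.6 MHz.
17.6 MHz > fs/2 = 15.7 MHz, folds to fs − 17.6 MHz = 13.8 MHz.
95.4 MHz mod fs = 1.2 MHz.
1.2 MHz ≤ fs/2 = 15.7 MHz, appears at 1.2 MHz.
41.4 MHz mod fs = 10 MHz.
10 MHz ≤ fs/2 = 15.7 MHz, appears at 10 MHz.
27.8 MHz > fs/2 = 15.7 MHz, folds to fs − 27.8 MHz = 3.6 MHz.
Distinct values: {1.2 MHz, 2.8 MHz, 3.6 MHz, 10 MHz, 13.8 MHz}.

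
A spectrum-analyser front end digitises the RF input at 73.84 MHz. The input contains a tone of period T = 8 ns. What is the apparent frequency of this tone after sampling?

22.68 MHz

T = 8 ns → f = 1/T = 125 MHz.
125 MHz mod fs = 51.16 MHz.
51.16 MHz > fs/2 = 36.92 MHz, folds to fs − 51.16 MHz = 22.68 MHz.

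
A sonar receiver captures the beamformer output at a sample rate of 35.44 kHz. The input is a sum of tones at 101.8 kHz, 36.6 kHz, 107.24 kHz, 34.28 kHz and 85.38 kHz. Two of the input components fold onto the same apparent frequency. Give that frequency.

1.16 kHz

fs/2 = 17.72 kHz.
101.8 kHz mod fs = 30.92 kHz.
30.92 kHz > fs/2 = 17.72 kHz, folds to fs − 30.92 kHz = 4.52 kHz.
36.6 kHz mod fs = 1.16 kHz.
1.16 kHz ≤ fs/2 = 17.72 kHz, appears at 1.16 kHz.
107.24 kHz mod fs = 0.92 kHz.
0.92 kHz ≤ fs/2 = 17.72 kHz, appears at 0.92 kHz.
34.28 kHz > fs/2 = 17.72 kHz, folds to fs − 34.28 kHz = 1.16 kHz.
85.38 kHz mod fs = 14.5 kHz.
14.5 kHz ≤ fs/2 = 17.72 kHz, appears at 14.5 kHz.
34.28 kHz and 36.6 kHz both map to 1.16 kHz.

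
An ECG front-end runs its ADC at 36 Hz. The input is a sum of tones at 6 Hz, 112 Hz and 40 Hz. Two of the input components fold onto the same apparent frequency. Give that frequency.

4 Hz

fs/2 = 18 Hz.
6 Hz ≤ fs/2 = 18 Hz, passes unchanged.
112 Hz mod fs = 4 Hz.
4 Hz ≤ fs/2 = 18 Hz, appears at 4 Hz.
40 Hz mod fs = 4 Hz.
4 Hz ≤ fs/2 = 18 Hz, appears at 4 Hz.
40 Hz and 112 Hz both map to 4 Hz.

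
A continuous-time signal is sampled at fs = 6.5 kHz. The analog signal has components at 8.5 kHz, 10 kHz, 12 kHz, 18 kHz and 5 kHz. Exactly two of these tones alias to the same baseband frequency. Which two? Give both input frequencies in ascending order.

fs/2 = 3.25 kHz.
8.5 kHz mod fs = 2 kHz.
2 kHz ≤ fs/2 = 3.25 kHz, appears at 2 kHz.
10 kHz mod fs = 3.5 kHz.
3.5 kHz > fs/2 = 3.25 kHz, folds to fs − 3.5 kHz = 3 kHz.
12 kHz mod fs = 5.5 kHz.
5.5 kHz > fs/2 = 3.25 kHz, folds to fs − 5.5 kHz = 1 kHz.
18 kHz mod fs = 5 kHz.
5 kHz > fs/2 = 3.25 kHz, folds to fs − 5 kHz = 1.5 kHz.
5 kHz > fs/2 = 3.25 kHz, folds to fs − 5 kHz = 1.5 kHz.
5 kHz and 18 kHz both map to 1.5 kHz.

5 kHz, 18 kHz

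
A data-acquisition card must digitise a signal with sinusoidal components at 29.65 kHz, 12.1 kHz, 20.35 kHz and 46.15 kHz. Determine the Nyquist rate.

Highest-frequency component: 46.15 kHz.
Nyquist rate = 2 × 46.15 kHz = 92.3 kHz.

92.3 kHz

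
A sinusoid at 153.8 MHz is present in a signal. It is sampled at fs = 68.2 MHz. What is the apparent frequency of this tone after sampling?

17.4 MHz

153.8 MHz mod fs = 17.4 MHz.
17.4 MHz ≤ fs/2 = 34.1 MHz, appears at 17.4 MHz.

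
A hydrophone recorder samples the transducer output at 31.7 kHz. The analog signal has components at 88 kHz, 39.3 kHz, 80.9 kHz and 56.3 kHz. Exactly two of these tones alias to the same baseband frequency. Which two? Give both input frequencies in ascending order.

fs/2 = 15.85 kHz.
88 kHz mod fs = 24.6 kHz.
24.6 kHz > fs/2 = 15.85 kHz, folds to fs − 24.6 kHz = 7.1 kHz.
39.3 kHz mod fs = 7.6 kHz.
7.6 kHz ≤ fs/2 = 15.85 kHz, appears at 7.6 kHz.
80.9 kHz mod fs = 17.5 kHz.
17.5 kHz > fs/2 = 15.85 kHz, folds to fs − 17.5 kHz = 14.2 kHz.
56.3 kHz mod fs = 24.6 kHz.
24.6 kHz > fs/2 = 15.85 kHz, folds to fs − 24.6 kHz = 7.1 kHz.
56.3 kHz and 88 kHz both map to 7.1 kHz.

56.3 kHz, 88 kHz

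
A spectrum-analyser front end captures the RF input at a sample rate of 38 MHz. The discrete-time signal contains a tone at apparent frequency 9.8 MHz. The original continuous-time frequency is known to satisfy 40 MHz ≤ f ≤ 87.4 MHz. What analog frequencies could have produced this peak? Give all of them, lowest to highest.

Frequencies that alias to 9.8 MHz are k·fs ± 9.8 MHz for integer k ≥ 0.
k=0: 9.8 MHz.
k=1: 28.2 MHz, 47.8 MHz.
k=2: 66.2 MHz, 85.8 MHz.
k=3: 104.2 MHz, 123.8 MHz.
Within [40 MHz, 87.4 MHz]: 47.8 MHz, 66.2 MHz, 85.8 MHz.

47.8 MHz, 66.2 MHz, 85.8 MHz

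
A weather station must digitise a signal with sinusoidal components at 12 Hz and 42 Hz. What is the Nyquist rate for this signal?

84 Hz

Highest-frequency component: 42 Hz.
Nyquist rate = 2 × 42 Hz = 84 Hz.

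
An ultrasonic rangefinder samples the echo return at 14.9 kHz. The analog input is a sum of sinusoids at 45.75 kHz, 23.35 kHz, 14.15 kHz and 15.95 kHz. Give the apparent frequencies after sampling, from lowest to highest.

fs/2 = 7.45 kHz.
45.75 kHz mod fs = 1.05 kHz.
1.05 kHz ≤ fs/2 = 7.45 kHz, appears at 1.05 kHz.
23.35 kHz mod fs = 8.45 kHz.
8.45 kHz > fs/2 = 7.45 kHz, folds to fs − 8.45 kHz = 6.45 kHz.
14.15 kHz > fs/2 = 7.45 kHz, folds to fs − 14.15 kHz = 0.75 kHz.
15.95 kHz mod fs = 1.05 kHz.
1.05 kHz ≤ fs/2 = 7.45 kHz, appears at 1.05 kHz.
Distinct values: {0.75 kHz, 1.05 kHz, 6.45 kHz}.

0.75 kHz, 1.05 kHz, 6.45 kHz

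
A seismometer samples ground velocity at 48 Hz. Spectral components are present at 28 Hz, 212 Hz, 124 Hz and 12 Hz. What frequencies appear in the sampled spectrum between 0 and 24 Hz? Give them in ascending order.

fs/2 = 24 Hz.
28 Hz > fs/2 = 24 Hz, folds to fs − 28 Hz = 20 Hz.
212 Hz mod fs = 20 Hz.
20 Hz ≤ fs/2 = 24 Hz, appears at 20 Hz.
124 Hz mod fs = 28 Hz.
28 Hz > fs/2 = 24 Hz, folds to fs − 28 Hz = 20 Hz.
12 Hz ≤ fs/2 = 24 Hz, passes unchanged.
Distinct values: {12 Hz, 20 Hz}.

12 Hz, 20 Hz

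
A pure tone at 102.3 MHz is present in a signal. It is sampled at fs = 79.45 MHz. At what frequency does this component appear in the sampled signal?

22.85 MHz

102.3 MHz mod fs = 22.85 MHz.
22.85 MHz ≤ fs/2 = 39.725 MHz, appears at 22.85 MHz.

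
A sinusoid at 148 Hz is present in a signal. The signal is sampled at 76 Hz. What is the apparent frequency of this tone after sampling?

148 Hz mod fs = 72 Hz.
72 Hz > fs/2 = 38 Hz, folds to fs − 72 Hz = 4 Hz.

4 Hz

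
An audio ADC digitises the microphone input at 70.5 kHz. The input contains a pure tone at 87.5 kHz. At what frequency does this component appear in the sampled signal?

17 kHz

87.5 kHz mod fs = 17 kHz.
17 kHz ≤ fs/2 = 35.25 kHz, appears at 17 kHz.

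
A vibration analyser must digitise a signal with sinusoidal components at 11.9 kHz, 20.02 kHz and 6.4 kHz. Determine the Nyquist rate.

40.04 kHz

Highest-frequency component: 20.02 kHz.
Nyquist rate = 2 × 20.02 kHz = 40.04 kHz.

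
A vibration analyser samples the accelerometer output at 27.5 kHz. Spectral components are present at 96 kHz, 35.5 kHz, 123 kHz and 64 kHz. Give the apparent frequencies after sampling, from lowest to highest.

fs/2 = 13.75 kHz.
96 kHz mod fs = 13.5 kHz.
13.5 kHz ≤ fs/2 = 13.75 kHz, appears at 13.5 kHz.
35.5 kHz mod fs = 8 kHz.
8 kHz ≤ fs/2 = 13.75 kHz, appears at 8 kHz.
123 kHz mod fs = 13 kHz.
13 kHz ≤ fs/2 = 13.75 kHz, appears at 13 kHz.
64 kHz mod fs = 9 kHz.
9 kHz ≤ fs/2 = 13.75 kHz, appears at 9 kHz.
Distinct values: {8 kHz, 9 kHz, 13 kHz, 13.5 kHz}.

8 kHz, 9 kHz, 13 kHz, 13.5 kHz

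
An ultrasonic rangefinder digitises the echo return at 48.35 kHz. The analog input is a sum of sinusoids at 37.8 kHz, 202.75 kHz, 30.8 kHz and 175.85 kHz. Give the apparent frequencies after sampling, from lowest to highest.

9.35 kHz, 10.55 kHz, 17.55 kHz

fs/2 = 24.175 kHz.
37.8 kHz > fs/2 = 24.175 kHz, folds to fs − 37.8 kHz = 10.55 kHz.
202.75 kHz mod fs = 9.35 kHz.
9.35 kHz ≤ fs/2 = 24.175 kHz, appears at 9.35 kHz.
30.8 kHz > fs/2 = 24.175 kHz, folds to fs − 30.8 kHz = 17.55 kHz.
175.85 kHz mod fs = 30.8 kHz.
30.8 kHz > fs/2 = 24.175 kHz, folds to fs − 30.8 kHz = 17.55 kHz.
Distinct values: {9.35 kHz, 10.55 kHz, 17.55 kHz}.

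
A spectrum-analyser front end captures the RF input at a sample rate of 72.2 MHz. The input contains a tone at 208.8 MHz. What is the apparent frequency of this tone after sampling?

7.8 MHz

208.8 MHz mod fs = 64.4 MHz.
64.4 MHz > fs/2 = 36.1 MHz, folds to fs − 64.4 MHz = 7.8 MHz.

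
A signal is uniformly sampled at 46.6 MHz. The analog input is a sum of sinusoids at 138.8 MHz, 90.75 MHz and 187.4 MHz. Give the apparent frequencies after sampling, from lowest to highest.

1 MHz, 2.45 MHz

fs/2 = 23.3 MHz.
138.8 MHz mod fs = 45.6 MHz.
45.6 MHz > fs/2 = 23.3 MHz, folds to fs − 45.6 MHz = 1 MHz.
90.75 MHz mod fs = 44.15 MHz.
44.15 MHz > fs/2 = 23.3 MHz, folds to fs − 44.15 MHz = 2.45 MHz.
187.4 MHz mod fs = 1 MHz.
1 MHz ≤ fs/2 = 23.3 MHz, appears at 1 MHz.
Distinct values: {1 MHz, 2.45 MHz}.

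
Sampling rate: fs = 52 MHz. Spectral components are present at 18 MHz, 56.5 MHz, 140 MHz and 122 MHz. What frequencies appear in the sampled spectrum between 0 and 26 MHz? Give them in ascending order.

4.5 MHz, 16 MHz, 18 MHz

fs/2 = 26 MHz.
18 MHz ≤ fs/2 = 26 MHz, passes unchanged.
56.5 MHz mod fs = 4.5 MHz.
4.5 MHz ≤ fs/2 = 26 MHz, appears at 4.5 MHz.
140 MHz mod fs = 36 MHz.
36 MHz > fs/2 = 26 MHz, folds to fs − 36 MHz = 16 MHz.
122 MHz mod fs = 18 MHz.
18 MHz ≤ fs/2 = 26 MHz, appears at 18 MHz.
Distinct values: {4.5 MHz, 16 MHz, 18 MHz}.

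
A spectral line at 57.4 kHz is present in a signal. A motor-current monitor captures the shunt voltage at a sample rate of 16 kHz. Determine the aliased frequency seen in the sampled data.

57.4 kHz mod fs = 9.4 kHz.
9.4 kHz > fs/2 = 8 kHz, folds to fs − 9.4 kHz = 6.6 kHz.

6.6 kHz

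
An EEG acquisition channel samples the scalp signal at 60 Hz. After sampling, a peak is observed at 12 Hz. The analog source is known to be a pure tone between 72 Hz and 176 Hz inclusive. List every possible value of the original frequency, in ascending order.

72 Hz, 108 Hz, 132 Hz, 168 Hz

Frequencies that alias to 12 Hz are k·fs ± 12 Hz for integer k ≥ 0.
k=0: 12 Hz.
k=1: 48 Hz, 72 Hz.
k=2: 108 Hz, 132 Hz.
k=3: 168 Hz, 192 Hz.
k=4: 228 Hz, 252 Hz.
Within [72 Hz, 176 Hz]: 72 Hz, 108 Hz, 132 Hz, 168 Hz.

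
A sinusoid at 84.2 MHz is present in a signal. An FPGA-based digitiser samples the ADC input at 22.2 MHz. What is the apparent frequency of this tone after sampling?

4.6 MHz

84.2 MHz mod fs = 17.6 MHz.
17.6 MHz > fs/2 = 11.1 MHz, folds to fs − 17.6 MHz = 4.6 MHz.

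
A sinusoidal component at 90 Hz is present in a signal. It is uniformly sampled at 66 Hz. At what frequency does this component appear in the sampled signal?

24 Hz

90 Hz mod fs = 24 Hz.
24 Hz ≤ fs/2 = 33 Hz, appears at 24 Hz.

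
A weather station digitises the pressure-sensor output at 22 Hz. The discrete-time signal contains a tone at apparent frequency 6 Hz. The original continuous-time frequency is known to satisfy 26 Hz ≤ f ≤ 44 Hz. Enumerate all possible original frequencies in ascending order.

Frequencies that alias to 6 Hz are k·fs ± 6 Hz for integer k ≥ 0.
k=0: 6 Hz.
k=1: 16 Hz, 28 Hz.
k=2: 38 Hz, 50 Hz.
k=3: 60 Hz, 72 Hz.
Within [26 Hz, 44 Hz]: 28 Hz, 38 Hz.

28 Hz, 38 Hz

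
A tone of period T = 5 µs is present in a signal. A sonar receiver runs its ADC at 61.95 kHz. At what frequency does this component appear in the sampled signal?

14.15 kHz

T = 5 µs → f = 1/T = 200 kHz.
200 kHz mod fs = 14.15 kHz.
14.15 kHz ≤ fs/2 = 30.975 kHz, appears at 14.15 kHz.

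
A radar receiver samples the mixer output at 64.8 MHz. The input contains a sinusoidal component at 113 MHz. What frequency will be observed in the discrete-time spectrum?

16.6 MHz

113 MHz mod fs = 48.2 MHz.
48.2 MHz > fs/2 = 32.4 MHz, folds to fs − 48.2 MHz = 16.6 MHz.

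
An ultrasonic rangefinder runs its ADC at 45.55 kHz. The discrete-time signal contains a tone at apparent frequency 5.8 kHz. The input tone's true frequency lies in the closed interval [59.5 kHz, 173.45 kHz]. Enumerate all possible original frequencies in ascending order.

85.3 kHz, 96.9 kHz, 130.85 kHz, 142.45 kHz

Frequencies that alias to 5.8 kHz are k·fs ± 5.8 kHz for integer k ≥ 0.
k=0: 5.8 kHz.
k=1: 39.75 kHz, 51.35 kHz.
k=2: 85.3 kHz, 96.9 kHz.
k=3: 130.85 kHz, 142.45 kHz.
k=4: 176.4 kHz, 188 kHz.
Within [59.5 kHz, 173.45 kHz]: 85.3 kHz, 96.9 kHz, 130.85 kHz, 142.45 kHz.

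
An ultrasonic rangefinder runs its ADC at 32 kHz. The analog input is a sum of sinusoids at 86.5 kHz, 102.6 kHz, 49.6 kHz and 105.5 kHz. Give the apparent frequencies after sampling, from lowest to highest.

fs/2 = 16 kHz.
86.5 kHz mod fs = 22.5 kHz.
22.5 kHz > fs/2 = 16 kHz, folds to fs − 22.5 kHz = 9.5 kHz.
102.6 kHz mod fs = 6.6 kHz.
6.6 kHz ≤ fs/2 = 16 kHz, appears at 6.6 kHz.
49.6 kHz mod fs = 17.6 kHz.
17.6 kHz > fs/2 = 16 kHz, folds to fs − 17.6 kHz = 14.4 kHz.
105.5 kHz mod fs = 9.5 kHz.
9.5 kHz ≤ fs/2 = 16 kHz, appears at 9.5 kHz.
Distinct values: {6.6 kHz, 9.5 kHz, 14.4 kHz}.

6.6 kHz, 9.5 kHz, 14.4 kHz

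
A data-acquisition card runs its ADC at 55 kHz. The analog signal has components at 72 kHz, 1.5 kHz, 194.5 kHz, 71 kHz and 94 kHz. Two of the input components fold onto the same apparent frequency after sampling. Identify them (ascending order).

fs/2 = 27.5 kHz.
72 kHz mod fs = 17 kHz.
17 kHz ≤ fs/2 = 27.5 kHz, appears at 17 kHz.
1.5 kHz ≤ fs/2 = 27.5 kHz, passes unchanged.
194.5 kHz mod fs = 29.5 kHz.
29.5 kHz > fs/2 = 27.5 kHz, folds to fs − 29.5 kHz = 25.5 kHz.
71 kHz mod fs = 16 kHz.
16 kHz ≤ fs/2 = 27.5 kHz, appears at 16 kHz.
94 kHz mod fs = 39 kHz.
39 kHz > fs/2 = 27.5 kHz, folds to fs − 39 kHz = 16 kHz.
71 kHz and 94 kHz both map to 16 kHz.

71 kHz, 94 kHz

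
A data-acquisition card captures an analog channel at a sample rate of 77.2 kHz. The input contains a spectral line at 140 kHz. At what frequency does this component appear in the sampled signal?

140 kHz mod fs = 62.8 kHz.
62.8 kHz > fs/2 = 38.6 kHz, folds to fs − 62.8 kHz = 14.4 kHz.

14.4 kHz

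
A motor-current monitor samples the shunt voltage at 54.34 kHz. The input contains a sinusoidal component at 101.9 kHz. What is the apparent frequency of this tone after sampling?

6.78 kHz

101.9 kHz mod fs = 47.56 kHz.
47.56 kHz > fs/2 = 27.17 kHz, folds to fs − 47.56 kHz = 6.78 kHz.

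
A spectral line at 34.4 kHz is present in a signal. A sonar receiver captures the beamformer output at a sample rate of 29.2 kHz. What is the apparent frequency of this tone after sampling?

5.2 kHz

34.4 kHz mod fs = 5.2 kHz.
5.2 kHz ≤ fs/2 = 14.6 kHz, appears at 5.2 kHz.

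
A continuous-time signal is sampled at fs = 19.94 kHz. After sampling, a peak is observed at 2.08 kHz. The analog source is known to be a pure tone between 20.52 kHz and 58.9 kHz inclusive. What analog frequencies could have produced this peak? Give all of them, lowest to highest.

Frequencies that alias to 2.08 kHz are k·fs ± 2.08 kHz for integer k ≥ 0.
k=0: 2.08 kHz.
k=1: 17.86 kHz, 22.02 kHz.
k=2: 37.8 kHz, 41.96 kHz.
k=3: 57.74 kHz, 61.9 kHz.
k=4: 77.68 kHz, 81.84 kHz.
Within [20.52 kHz, 58.9 kHz]: 22.02 kHz, 37.8 kHz, 41.96 kHz, 57.74 kHz.

22.02 kHz, 37.8 kHz, 41.96 kHz, 57.74 kHz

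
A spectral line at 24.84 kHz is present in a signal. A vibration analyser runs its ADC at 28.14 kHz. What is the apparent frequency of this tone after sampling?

24.84 kHz > fs/2 = 14.07 kHz, folds to fs − 24.84 kHz = 3.3 kHz.

3.3 kHz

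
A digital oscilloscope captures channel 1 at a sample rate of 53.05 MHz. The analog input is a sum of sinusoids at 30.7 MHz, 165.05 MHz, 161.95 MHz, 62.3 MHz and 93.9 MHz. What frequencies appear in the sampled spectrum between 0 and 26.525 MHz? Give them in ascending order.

2.8 MHz, 5.9 MHz, 9.25 MHz, 12.2 MHz, 22.35 MHz

fs/2 = 26.525 MHz.
30.7 MHz > fs/2 = 26.525 MHz, folds to fs − 30.7 MHz = 22.35 MHz.
165.05 MHz mod fs = 5.9 MHz.
5.9 MHz ≤ fs/2 = 26.525 MHz, appears at 5.9 MHz.
161.95 MHz mod fs = 2.8 MHz.
2.8 MHz ≤ fs/2 = 26.525 MHz, appears at 2.8 MHz.
62.3 MHz mod fs = 9.25 MHz.
9.25 MHz ≤ fs/2 = 26.525 MHz, appears at 9.25 MHz.
93.9 MHz mod fs = 40.85 MHz.
40.85 MHz > fs/2 = 26.525 MHz, folds to fs − 40.85 MHz = 12.2 MHz.
Distinct values: {2.8 MHz, 5.9 MHz, 9.25 MHz, 12.2 MHz, 22.35 MHz}.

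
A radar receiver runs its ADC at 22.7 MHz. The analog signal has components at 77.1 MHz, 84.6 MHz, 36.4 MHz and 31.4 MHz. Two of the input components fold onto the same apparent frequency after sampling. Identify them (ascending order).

36.4 MHz, 77.1 MHz

fs/2 = 11.35 MHz.
77.1 MHz mod fs = 9 MHz.
9 MHz ≤ fs/2 = 11.35 MHz, appears at 9 MHz.
84.6 MHz mod fs = 16.5 MHz.
16.5 MHz > fs/2 = 11.35 MHz, folds to fs − 16.5 MHz = 6.2 MHz.
36.4 MHz mod fs = 13.7 MHz.
13.7 MHz > fs/2 = 11.35 MHz, folds to fs − 13.7 MHz = 9 MHz.
31.4 MHz mod fs = 8.7 MHz.
8.7 MHz ≤ fs/2 = 11.35 MHz, appears at 8.7 MHz.
36.4 MHz and 77.1 MHz both map to 9 MHz.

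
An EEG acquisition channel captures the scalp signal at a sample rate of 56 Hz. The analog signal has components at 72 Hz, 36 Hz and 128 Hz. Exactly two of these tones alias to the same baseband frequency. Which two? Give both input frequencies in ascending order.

72 Hz, 128 Hz

fs/2 = 28 Hz.
72 Hz mod fs = 16 Hz.
16 Hz ≤ fs/2 = 28 Hz, appears at 16 Hz.
36 Hz > fs/2 = 28 Hz, folds to fs − 36 Hz = 20 Hz.
128 Hz mod fs = 16 Hz.
16 Hz ≤ fs/2 = 28 Hz, appears at 16 Hz.
72 Hz and 128 Hz both map to 16 Hz.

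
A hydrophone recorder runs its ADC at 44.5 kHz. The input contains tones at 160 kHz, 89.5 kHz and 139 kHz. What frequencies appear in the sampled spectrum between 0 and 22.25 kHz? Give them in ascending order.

0.5 kHz, 5.5 kHz, 18 kHz

fs/2 = 22.25 kHz.
160 kHz mod fs = 26.5 kHz.
26.5 kHz > fs/2 = 22.25 kHz, folds to fs − 26.5 kHz = 18 kHz.
89.5 kHz mod fs = 0.5 kHz.
0.5 kHz ≤ fs/2 = 22.25 kHz, appears at 0.5 kHz.
139 kHz mod fs = 5.5 kHz.
5.5 kHz ≤ fs/2 = 22.25 kHz, appears at 5.5 kHz.
Distinct values: {0.5 kHz, 5.5 kHz, 18 kHz}.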